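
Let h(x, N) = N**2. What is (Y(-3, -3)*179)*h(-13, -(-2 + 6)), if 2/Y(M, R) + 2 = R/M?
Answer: -5728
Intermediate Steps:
Y(M, R) = 2/(-2 + R/M)
(Y(-3, -3)*179)*h(-13, -(-2 + 6)) = (-2*(-3)/(-1*(-3) + 2*(-3))*179)*(-(-2 + 6))**2 = (-2*(-3)/(3 - 6)*179)*(-1*4)**2 = (-2*(-3)/(-3)*179)*(-4)**2 = (-2*(-3)*(-1/3)*179)*16 = -2*179*16 = -358*16 = -5728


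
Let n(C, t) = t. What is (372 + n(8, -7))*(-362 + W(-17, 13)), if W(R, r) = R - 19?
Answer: -145270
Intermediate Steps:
W(R, r) = -19 + R
(372 + n(8, -7))*(-362 + W(-17, 13)) = (372 - 7)*(-362 + (-19 - 17)) = 365*(-362 - 36) = 365*(-398) = -145270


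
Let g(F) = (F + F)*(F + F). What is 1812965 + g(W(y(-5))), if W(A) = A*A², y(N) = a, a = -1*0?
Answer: 1812965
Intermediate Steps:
a = 0
y(N) = 0
W(A) = A³
g(F) = 4*F² (g(F) = (2*F)*(2*F) = 4*F²)
1812965 + g(W(y(-5))) = 1812965 + 4*(0³)² = 1812965 + 4*0² = 1812965 + 4*0 = 1812965 + 0 = 1812965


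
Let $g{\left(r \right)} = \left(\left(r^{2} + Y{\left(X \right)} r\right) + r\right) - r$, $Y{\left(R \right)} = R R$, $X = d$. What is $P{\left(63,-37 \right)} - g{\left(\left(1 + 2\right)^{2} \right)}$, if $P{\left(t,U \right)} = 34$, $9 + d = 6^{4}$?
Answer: $-14907368$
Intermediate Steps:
$d = 1287$ ($d = -9 + 6^{4} = -9 + 1296 = 1287$)
$X = 1287$
$Y{\left(R \right)} = R^{2}$
$g{\left(r \right)} = r^{2} + 1656369 r$ ($g{\left(r \right)} = \left(\left(r^{2} + 1287^{2} r\right) + r\right) - r = \left(\left(r^{2} + 1656369 r\right) + r\right) - r = \left(r^{2} + 1656370 r\right) - r = r^{2} + 1656369 r$)
$P{\left(63,-37 \right)} - g{\left(\left(1 + 2\right)^{2} \right)} = 34 - \left(1 + 2\right)^{2} \left(1656369 + \left(1 + 2\right)^{2}\right) = 34 - 3^{2} \left(1656369 + 3^{2}\right) = 34 - 9 \left(1656369 + 9\right) = 34 - 9 \cdot 1656378 = 34 - 14907402 = -14907368$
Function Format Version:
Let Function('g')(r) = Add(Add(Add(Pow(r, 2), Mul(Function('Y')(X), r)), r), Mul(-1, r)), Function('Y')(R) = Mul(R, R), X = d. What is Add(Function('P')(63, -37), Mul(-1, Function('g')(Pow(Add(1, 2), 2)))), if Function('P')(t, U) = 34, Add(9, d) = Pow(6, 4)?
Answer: -14907368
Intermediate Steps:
d = 1287 (d = Add(-9, Pow(6, 4)) = Add(-9, 1296) = 1287)
X = 1287
Function('Y')(R) = Pow(R, 2)
Function('g')(r) = Add(Pow(r, 2), Mul(1656369, r)) (Function('g')(r) = Add(Add(Add(Pow(r, 2), Mul(Pow(1287, 2), r)), r), Mul(-1, r)) = Add(Add(Add(Pow(r, 2), Mul(1656369, r)), r), Mul(-1, r)) = Add(Add(Pow(r, 2), Mul(1656370, r)), Mul(-1, r)) = Add(Pow(r, 2), Mul(1656369, r)))
Add(Function('P')(63, -37), Mul(-1, Function('g')(Pow(Add(1, 2), 2)))) = Add(34, Mul(-1, Mul(Pow(Add(1, 2), 2), Add(1656369, Pow(Add(1, 2), 2))))) = Add(34, Mul(-1, Mul(Pow(3, 2), Add(1656369, Pow(3, 2))))) = Add(34, Mul(-1, Mul(9, Add(1656369, 9)))) = Add(34, Mul(-1, Mul(9, 1656378))) = Add(34, Mul(-1, 14907402)) = Add(34, -14907402) = -14907368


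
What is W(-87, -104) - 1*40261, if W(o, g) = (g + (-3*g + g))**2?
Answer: -29445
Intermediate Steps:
W(o, g) = g**2 (W(o, g) = (g - 2*g)**2 = (-g)**2 = g**2)
W(-87, -104) - 1*40261 = (-104)**2 - 1*40261 = 10816 - 40261 = -29445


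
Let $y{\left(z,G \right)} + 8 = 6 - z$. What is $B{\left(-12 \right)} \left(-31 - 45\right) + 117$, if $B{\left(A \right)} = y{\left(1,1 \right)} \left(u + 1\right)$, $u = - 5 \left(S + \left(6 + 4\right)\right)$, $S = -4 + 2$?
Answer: $-8775$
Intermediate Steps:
$S = -2$
$y{\left(z,G \right)} = -2 - z$ ($y{\left(z,G \right)} = -8 - \left(-6 + z\right) = -2 - z$)
$u = -40$ ($u = - 5 \left(-2 + \left(6 + 4\right)\right) = - 5 \left(-2 + 10\right) = \left(-5\right) 8 = -40$)
$B{\left(A \right)} = 117$ ($B{\left(A \right)} = \left(-2 - 1\right) \left(-40 + 1\right) = \left(-2 - 1\right) \left(-39\right) = \left(-3\right) \left(-39\right) = 117$)
$B{\left(-12 \right)} \left(-31 - 45\right) + 117 = 117 \left(-31 - 45\right) + 117 = 117 \left(-76\right) + 117 = -8892 + 117 = -8775$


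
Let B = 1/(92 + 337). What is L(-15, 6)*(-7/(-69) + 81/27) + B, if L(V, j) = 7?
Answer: 214237/9867 ≈ 21.712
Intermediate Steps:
B = 1/429 ≈ 0.0023310
L(-15, 6)*(-7/(-69) + 81/27) + B = 7*(-7/(-69) + 81/27) + 1/429 = 7*(-7*(-1/69) + 81*(1/27)) + 1/429 = 7*(7/69 + 3) + 1/429 = 7*(214/69) + 1/429 = 1498/69 + 1/429 = 214237/9867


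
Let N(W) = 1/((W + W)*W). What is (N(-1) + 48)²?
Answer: 9409/4 ≈ 2352.3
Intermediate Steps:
N(W) = 1/(2*W²) (N(W) = 1/(((2*W))*W) = (1/(2*W))/W = 1/(2*W²))
(N(-1) + 48)² = ((½)/(-1)² + 48)² = ((½)*1 + 48)² = (½ + 48)² = (97/2)² = 9409/4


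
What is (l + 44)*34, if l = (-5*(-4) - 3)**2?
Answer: 11322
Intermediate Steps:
l = 289 (l = (20 - 3)**2 = 17**2 = 289)
(l + 44)*34 = (289 + 44)*34 = 333*34 = 11322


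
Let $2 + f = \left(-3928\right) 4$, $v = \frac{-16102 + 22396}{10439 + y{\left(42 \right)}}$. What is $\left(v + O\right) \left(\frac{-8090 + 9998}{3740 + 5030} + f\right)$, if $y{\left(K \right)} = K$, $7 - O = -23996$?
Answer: $- \frac{17335223486753832}{45959185} \approx -3.7719 \cdot 10^{8}$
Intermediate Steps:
$O = 24003$ ($O = 7 - -23996 = 7 + 23996 = 24003$)
$v = \frac{6294}{10481}$ ($v = \frac{-16102 + 22396}{10439 + 42} = \frac{6294}{10481} \approx 0.60052$)
$f = -15714$ ($f = -2 - 15712 = -15714$)
$\left(v + O\right) \left(\frac{-8090 + 9998}{3740 + 5030} + f\right) = \left(\frac{6294}{10481} + 24003\right) \left(\frac{-8090 + 9998}{3740 + 5030} - 15714\right) = \frac{251581737 \left(\frac{1908}{8770} - 15714\right)}{10481} = \frac{251581737 \left(1908 \cdot \frac{1}{8770} - 15714\right)}{10481} = \frac{251581737 \left(\frac{954}{4385} - 15714\right)}{10481} = \frac{251581737}{10481} \left(- \frac{68904936}{4385}\right) = - \frac{17335223486753832}{45959185}$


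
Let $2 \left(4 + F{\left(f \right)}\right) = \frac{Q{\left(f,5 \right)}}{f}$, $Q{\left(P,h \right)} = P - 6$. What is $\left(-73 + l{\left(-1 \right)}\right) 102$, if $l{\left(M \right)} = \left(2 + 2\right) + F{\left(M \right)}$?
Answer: $-7089$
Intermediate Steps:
$Q{\left(P,h \right)} = -6 + P$ ($Q{\left(P,h \right)} = P - 6 = -6 + P$)
$F{\left(f \right)} = -4 + \frac{-6 + f}{2 f}$ ($F{\left(f \right)} = -4 + \frac{\left(-6 + f\right) \frac{1}{f}}{2} = -4 + \frac{\frac{1}{f} \left(-6 + f\right)}{2} = -4 + \frac{-6 + f}{2 f}$)
$l{\left(M \right)} = \frac{1}{2} - \frac{3}{M}$ ($l{\left(M \right)} = \left(2 + 2\right) - \left(\frac{7}{2} + \frac{3}{M}\right) = 4 - \left(\frac{7}{2} + \frac{3}{M}\right) = \frac{1}{2} - \frac{3}{M}$)
$\left(-73 + l{\left(-1 \right)}\right) 102 = \left(-73 + \frac{-6 - 1}{2 \left(-1\right)}\right) 102 = \left(-73 + \frac{1}{2} \left(-1\right) \left(-7\right)\right) 102 = \left(-73 + \frac{7}{2}\right) 102 = \left(- \frac{139}{2}\right) 102 = -7089$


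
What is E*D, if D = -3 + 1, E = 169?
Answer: -338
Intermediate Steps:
D = -2
E*D = 169*(-2) = -338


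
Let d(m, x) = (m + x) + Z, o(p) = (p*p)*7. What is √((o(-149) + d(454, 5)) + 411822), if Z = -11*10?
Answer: √567578 ≈ 753.38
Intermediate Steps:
o(p) = 7*p² (o(p) = p²*7 = 7*p²)
Z = -110
d(m, x) = -110 + m + x (d(m, x) = (m + x) - 110 = -110 + m + x)
√((o(-149) + d(454, 5)) + 411822) = √((7*(-149)² + (-110 + 454 + 5)) + 411822) = √((7*22201 + 349) + 411822) = √((155407 + 349) + 411822) = √(155756 + 411822) = √567578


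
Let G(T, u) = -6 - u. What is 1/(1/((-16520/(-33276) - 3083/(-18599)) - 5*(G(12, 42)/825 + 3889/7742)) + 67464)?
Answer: 248618485721/16772637996500574 ≈ 1.4823e-5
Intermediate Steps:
1/(1/((-16520/(-33276) - 3083/(-18599)) - 5*(G(12, 42)/825 + 3889/7742)) + 67464) = 1/(1/((-16520/(-33276) - 3083/(-18599)) - 5*((-6 - 1*42)/825 + 3889/7742)) + 67464) = 1/(1/((-16520*(-1/33276) - 3083*(-1/18599)) - 5*((-6 - 42)*(1/825) + 3889*(1/7742))) + 67464) = 1/(1/((70/141 + 3083/18599) - 5*(-48*1/825 + 3889/7742)) + 67464) = 1/(1/(1736633/2622459 - 5*(-16/275 + 3889/7742)) + 67464) = 1/(1/(1736633/2622459 - 5*945603/2129050) + 67464) = 1/(1/(1736633/2622459 - 945603/425810) + 67464) = 1/(1/(-248618485721/159524180970) + 67464) = 1/(-159524180970/248618485721 + 67464) = 1/(16772637996500574/248618485721) = 248618485721/16772637996500574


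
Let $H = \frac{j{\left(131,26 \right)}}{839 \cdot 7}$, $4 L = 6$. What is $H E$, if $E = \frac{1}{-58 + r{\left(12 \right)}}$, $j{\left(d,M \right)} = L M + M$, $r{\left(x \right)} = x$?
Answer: $- \frac{65}{270158} \approx -0.0002406$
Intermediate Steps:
$L = \frac{3}{2}$ ($L = \frac{1}{4} \cdot 6 = \frac{3}{2} \approx 1.5$)
$j{\left(d,M \right)} = \frac{5 M}{2}$ ($j{\left(d,M \right)} = \frac{3 M}{2} + M = \frac{5 M}{2}$)
$H = \frac{65}{5873}$ ($H = \frac{\frac{5}{2} \cdot 26}{839 \cdot 7} = \frac{65}{5873} \approx 0.011068$)
$E = - \frac{1}{46}$ ($E = \frac{1}{-58 + 12} = \frac{1}{-46} = - \frac{1}{46} \approx -0.021739$)
$H E = \frac{65}{5873} \left(- \frac{1}{46}\right) = - \frac{65}{270158}$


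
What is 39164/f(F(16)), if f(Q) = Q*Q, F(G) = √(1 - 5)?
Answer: -9791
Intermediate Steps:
F(G) = 2*I (F(G) = √(-4) = 2*I)
f(Q) = Q²
39164/f(F(16)) = 39164/((2*I)²) = 39164/(-4) = 39164*(-¼) = -9791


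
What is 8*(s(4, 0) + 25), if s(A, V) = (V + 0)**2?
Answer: 200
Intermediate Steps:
s(A, V) = V**2
8*(s(4, 0) + 25) = 8*(0**2 + 25) = 8*(0 + 25) = 8*25 = 200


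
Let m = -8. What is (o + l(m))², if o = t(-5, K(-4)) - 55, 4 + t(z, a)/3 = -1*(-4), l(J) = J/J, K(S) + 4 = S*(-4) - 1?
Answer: 2916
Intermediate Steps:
K(S) = -5 - 4*S (K(S) = -4 + (S*(-4) - 1) = -4 + (-4*S - 1) = -4 + (-1 - 4*S) = -5 - 4*S)
l(J) = 1
t(z, a) = 0 (t(z, a) = -12 + 3*(-1*(-4)) = -12 + 3*4 = -12 + 12 = 0)
o = -55 (o = 0 - 55 = -55)
(o + l(m))² = (-55 + 1)² = (-54)² = 2916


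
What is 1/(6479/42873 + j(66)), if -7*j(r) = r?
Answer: -9681/89815 ≈ -0.10779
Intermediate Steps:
j(r) = -r/7
1/(6479/42873 + j(66)) = 1/(6479/42873 - ⅐*66) = 1/(6479*(1/42873) - 66/7) = 1/(209/1383 - 66/7) = 1/(-89815/9681) = -9681/89815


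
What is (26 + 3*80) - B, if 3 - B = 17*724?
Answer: 12571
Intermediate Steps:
B = -12305 (B = 3 - 17*724 = 3 - 1*12308 = 3 - 12308 = -12305)
(26 + 3*80) - B = (26 + 3*80) - 1*(-12305) = (26 + 240) + 12305 = 266 + 12305 = 12571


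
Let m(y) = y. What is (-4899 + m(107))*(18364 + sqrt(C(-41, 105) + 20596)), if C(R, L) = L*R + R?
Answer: -88000288 - 119800*sqrt(26) ≈ -8.8611e+7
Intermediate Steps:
C(R, L) = R + L*R
(-4899 + m(107))*(18364 + sqrt(C(-41, 105) + 20596)) = (-4899 + 107)*(18364 + sqrt(-41*(1 + 105) + 20596)) = -4792*(18364 + sqrt(-41*106 + 20596)) = -4792*(18364 + sqrt(-4346 + 20596)) = -4792*(18364 + sqrt(16250)) = -4792*(18364 + 25*sqrt(26)) = -88000288 - 119800*sqrt(26)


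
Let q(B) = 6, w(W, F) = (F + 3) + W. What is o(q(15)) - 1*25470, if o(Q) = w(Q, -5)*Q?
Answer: -25446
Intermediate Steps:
w(W, F) = 3 + F + W (w(W, F) = (3 + F) + W = 3 + F + W)
o(Q) = Q*(-2 + Q) (o(Q) = (3 - 5 + Q)*Q = (-2 + Q)*Q = Q*(-2 + Q))
o(q(15)) - 1*25470 = 6*(-2 + 6) - 1*25470 = 6*4 - 25470 = 24 - 25470 = -25446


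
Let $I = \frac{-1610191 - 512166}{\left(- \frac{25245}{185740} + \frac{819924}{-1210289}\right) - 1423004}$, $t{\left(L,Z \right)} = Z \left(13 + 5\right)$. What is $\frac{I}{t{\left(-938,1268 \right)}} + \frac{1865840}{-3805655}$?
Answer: $- \frac{2779797028390658575543823}{5670560521727794759817214} \approx -0.49022$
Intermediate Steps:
$t{\left(L,Z \right)} = 18 Z$ ($t{\left(L,Z \right)} = Z 18 = 18 Z$)
$I = \frac{95420779722414604}{63978034252105001}$ ($I = - \frac{2122357}{\left(\left(-25245\right) \frac{1}{185740} + 819924 \left(- \frac{1}{1210289}\right)\right) - 1423004} = - \frac{2122357}{\left(- \frac{5049}{37148} - \frac{819924}{1210289}\right) - 1423004} = - \frac{2122357}{- \frac{36569285913}{44959815772} - 1423004} = - \frac{2122357}{- \frac{63978034252105001}{44959815772}} = \left(-2122357\right) \left(- \frac{44959815772}{63978034252105001}\right) = \frac{95420779722414604}{63978034252105001} \approx 1.4915$)
$\frac{I}{t{\left(-938,1268 \right)}} + \frac{1865840}{-3805655} = \frac{95420779722414604}{63978034252105001 \cdot 18 \cdot 1268} + \frac{1865840}{-3805655} = \frac{95420779722414604}{63978034252105001 \cdot 22824} + 1865840 \left(- \frac{1}{3805655}\right) = \frac{95420779722414604}{63978034252105001} \cdot \frac{1}{22824} - \frac{373168}{761131} = \frac{23855194930603651}{365058663442511135706} - \frac{373168}{761131} = - \frac{2779797028390658575543823}{5670560521727794759817214}$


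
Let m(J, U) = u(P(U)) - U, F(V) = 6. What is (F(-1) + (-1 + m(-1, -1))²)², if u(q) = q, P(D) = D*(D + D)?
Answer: 100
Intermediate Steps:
P(D) = 2*D² (P(D) = D*(2*D) = 2*D²)
m(J, U) = -U + 2*U² (m(J, U) = 2*U² - U = -U + 2*U²)
(F(-1) + (-1 + m(-1, -1))²)² = (6 + (-1 - (-1 + 2*(-1)))²)² = (6 + (-1 - (-1 - 2))²)² = (6 + (-1 - 1*(-3))²)² = (6 + (-1 + 3)²)² = (6 + 2²)² = (6 + 4)² = 10² = 100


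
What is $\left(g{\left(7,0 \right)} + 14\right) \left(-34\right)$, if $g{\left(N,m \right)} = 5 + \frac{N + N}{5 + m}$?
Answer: $- \frac{3706}{5} \approx -741.2$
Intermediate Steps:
$g{\left(N,m \right)} = 5 + \frac{2 N}{5 + m}$
$\left(g{\left(7,0 \right)} + 14\right) \left(-34\right) = \left(\frac{25 + 2 \cdot 7 + 5 \cdot 0}{5 + 0} + 14\right) \left(-34\right) = \left(\frac{25 + 14 + 0}{5} + 14\right) \left(-34\right) = \left(\frac{1}{5} \cdot 39 + 14\right) \left(-34\right) = \left(\frac{39}{5} + 14\right) \left(-34\right) = \frac{109}{5} \left(-34\right) = - \frac{3706}{5}$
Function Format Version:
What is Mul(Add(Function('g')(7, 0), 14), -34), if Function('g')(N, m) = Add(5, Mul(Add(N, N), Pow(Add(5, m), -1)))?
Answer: Rational(-3706, 5) ≈ -741.20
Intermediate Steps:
Function('g')(N, m) = Add(5, Mul(2, N, Pow(Add(5, m), -1))) (Function('g')(N, m) = Add(5, Mul(Mul(2, N), Pow(Add(5, m), -1))) = Add(5, Mul(2, N, Pow(Add(5, m), -1))))
Mul(Add(Function('g')(7, 0), 14), -34) = Mul(Add(Mul(Pow(Add(5, 0), -1), Add(25, Mul(2, 7), Mul(5, 0))), 14), -34) = Mul(Add(Mul(Pow(5, -1), Add(25, 14, 0)), 14), -34) = Mul(Add(Mul(Rational(1, 5), 39), 14), -34) = Mul(Add(Rational(39, 5), 14), -34) = Mul(Rational(109, 5), -34) = Rational(-3706, 5)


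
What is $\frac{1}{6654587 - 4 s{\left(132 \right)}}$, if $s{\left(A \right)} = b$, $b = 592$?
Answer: $\frac{1}{6652219} \approx 1.5033 \cdot 10^{-7}$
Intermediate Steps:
$s{\left(A \right)} = 592$
$\frac{1}{6654587 - 4 s{\left(132 \right)}} = \frac{1}{6654587 - 2368} = \frac{1}{6652219}$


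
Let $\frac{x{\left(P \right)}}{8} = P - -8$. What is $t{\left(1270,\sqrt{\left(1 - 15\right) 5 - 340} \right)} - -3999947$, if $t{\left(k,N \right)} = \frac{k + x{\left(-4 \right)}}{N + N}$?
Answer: $3999947 - \frac{651 i \sqrt{410}}{410} \approx 3.9999 \cdot 10^{6} - 32.151 i$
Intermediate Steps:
$x{\left(P \right)} = 64 + 8 P$ ($x{\left(P \right)} = 8 \left(P - -8\right) = 8 \left(P + 8\right) = 8 \left(8 + P\right) = 64 + 8 P$)
$t{\left(k,N \right)} = \frac{32 + k}{2 N}$ ($t{\left(k,N \right)} = \frac{k + \left(64 + 8 \left(-4\right)\right)}{N + N} = \frac{k + \left(64 - 32\right)}{2 N} = \left(k + 32\right) \frac{1}{2 N} = \left(32 + k\right) \frac{1}{2 N} = \frac{32 + k}{2 N}$)
$t{\left(1270,\sqrt{\left(1 - 15\right) 5 - 340} \right)} - -3999947 = \frac{32 + 1270}{2 \sqrt{\left(1 - 15\right) 5 - 340}} - -3999947 = \frac{1}{2} \frac{1}{\sqrt{\left(-14\right) 5 - 340}} \cdot 1302 + 3999947 = \frac{1}{2} \frac{1}{\sqrt{-70 - 340}} \cdot 1302 + 3999947 = \frac{1}{2} \frac{1}{\sqrt{-410}} \cdot 1302 + 3999947 = \frac{1}{2} \frac{1}{i \sqrt{410}} \cdot 1302 + 3999947 = \frac{1}{2} \left(- \frac{i \sqrt{410}}{410}\right) 1302 + 3999947 = - \frac{651 i \sqrt{410}}{410} + 3999947 = 3999947 - \frac{651 i \sqrt{410}}{410}$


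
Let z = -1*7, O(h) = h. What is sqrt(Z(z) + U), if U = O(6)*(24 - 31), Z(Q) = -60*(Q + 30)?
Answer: 3*I*sqrt(158) ≈ 37.709*I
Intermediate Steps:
z = -7
Z(Q) = -1800 - 60*Q (Z(Q) = -60*(30 + Q) = -1800 - 60*Q)
U = -42 (U = 6*(24 - 31) = 6*(-7) = -42)
sqrt(Z(z) + U) = sqrt((-1800 - 60*(-7)) - 42) = sqrt((-1800 + 420) - 42) = sqrt(-1380 - 42) = sqrt(-1422) = 3*I*sqrt(158)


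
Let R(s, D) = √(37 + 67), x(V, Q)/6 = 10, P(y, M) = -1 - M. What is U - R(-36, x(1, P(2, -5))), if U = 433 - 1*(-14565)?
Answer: 14998 - 2*√26 ≈ 14988.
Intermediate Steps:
x(V, Q) = 60 (x(V, Q) = 6*10 = 60)
U = 14998 (U = 433 + 14565 = 14998)
R(s, D) = 2*√26 (R(s, D) = √104 = 2*√26)
U - R(-36, x(1, P(2, -5))) = 14998 - 2*√26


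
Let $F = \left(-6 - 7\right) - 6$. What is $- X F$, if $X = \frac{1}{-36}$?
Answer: $- \frac{19}{36} \approx -0.52778$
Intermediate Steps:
$F = -19$ ($F = -13 - 6 = -19$)
$X = - \frac{1}{36} \approx -0.027778$
$- X F = \left(-1\right) \left(- \frac{1}{36}\right) \left(-19\right) = \frac{1}{36} \left(-19\right) = - \frac{19}{36}$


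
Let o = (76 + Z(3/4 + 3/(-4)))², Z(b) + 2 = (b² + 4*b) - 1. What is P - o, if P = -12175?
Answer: -17504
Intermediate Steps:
Z(b) = -3 + b² + 4*b (Z(b) = -2 + ((b² + 4*b) - 1) = -2 + (-1 + b² + 4*b) = -3 + b² + 4*b)
o = 5329 (o = (76 + (-3 + (3/4 + 3/(-4))² + 4*(3/4 + 3/(-4))))² = (76 + (-3 + (3*(¼) + 3*(-¼))² + 4*(3*(¼) + 3*(-¼))))² = (76 + (-3 + (¾ - ¾)² + 4*(¾ - ¾)))² = (76 + (-3 + 0² + 4*0))² = (76 + (-3 + 0 + 0))² = (76 - 3)² = 73² = 5329)
P - o = -12175 - 1*5329 = -12175 - 5329 = -17504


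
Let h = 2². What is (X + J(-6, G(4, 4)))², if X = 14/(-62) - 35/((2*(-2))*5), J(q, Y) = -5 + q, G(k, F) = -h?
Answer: 1380625/15376 ≈ 89.791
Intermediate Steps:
h = 4
G(k, F) = -4 (G(k, F) = -1*4 = -4)
X = 189/124 (X = 14*(-1/62) - 35/((-4*5)) = -7/31 - 35/(-20) = -7/31 - 35*(-1/20) = -7/31 + 7/4 = 189/124 ≈ 1.5242)
(X + J(-6, G(4, 4)))² = (189/124 + (-5 - 6))² = (189/124 - 11)² = (-1175/124)² = 1380625/15376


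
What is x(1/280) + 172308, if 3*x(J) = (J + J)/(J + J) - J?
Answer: 48246333/280 ≈ 1.7231e+5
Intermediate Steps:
x(J) = ⅓ - J/3 (x(J) = ((J + J)/(J + J) - J)/3 = ((2*J)/((2*J)) - J)/3 = ((2*J)*(1/(2*J)) - J)/3 = (1 - J)/3 = ⅓ - J/3)
x(1/280) + 172308 = (⅓ - ⅓/280) + 172308 = (⅓ - ⅓*1/280) + 172308 = (⅓ - 1/840) + 172308 = 93/280 + 172308 = 48246333/280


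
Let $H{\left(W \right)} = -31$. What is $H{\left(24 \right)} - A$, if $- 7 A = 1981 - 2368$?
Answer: $- \frac{604}{7} \approx -86.286$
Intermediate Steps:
$A = \frac{387}{7}$ ($A = - \frac{1981 - 2368}{7} = \left(- \frac{1}{7}\right) \left(-387\right) = \frac{387}{7} \approx 55.286$)
$H{\left(24 \right)} - A = -31 - \frac{387}{7} = - \frac{604}{7}$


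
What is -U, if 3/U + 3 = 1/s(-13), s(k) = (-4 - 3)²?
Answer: 147/146 ≈ 1.0068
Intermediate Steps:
s(k) = 49 (s(k) = (-7)² = 49)
U = -147/146 (U = 3/(-3 + 1/49) = 3/(-146/49) = 3*(-49/146) = -147/146 ≈ -1.0068)
-U = -1*(-147/146) = 147/146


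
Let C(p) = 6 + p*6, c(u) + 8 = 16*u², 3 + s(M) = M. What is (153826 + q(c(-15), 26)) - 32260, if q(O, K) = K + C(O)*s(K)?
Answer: 617426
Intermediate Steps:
s(M) = -3 + M
c(u) = -8 + 16*u²
C(p) = 6 + 6*p
q(O, K) = K + (-3 + K)*(6 + 6*O) (q(O, K) = K + (6 + 6*O)*(-3 + K) = K + (-3 + K)*(6 + 6*O))
(153826 + q(c(-15), 26)) - 32260 = (153826 + (26 + 6*(1 + (-8 + 16*(-15)²))*(-3 + 26))) - 32260 = (153826 + (26 + 6*(1 + (-8 + 16*225))*23)) - 32260 = (153826 + (26 + 6*(1 + (-8 + 3600))*23)) - 32260 = (153826 + (26 + 6*(1 + 3592)*23)) - 32260 = (153826 + (26 + 6*3593*23)) - 32260 = (153826 + (26 + 495834)) - 32260 = (153826 + 495860) - 32260 = 649686 - 32260 = 617426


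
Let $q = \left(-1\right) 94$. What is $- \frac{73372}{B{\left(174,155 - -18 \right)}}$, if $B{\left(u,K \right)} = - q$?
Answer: $- \frac{36686}{47} \approx -780.55$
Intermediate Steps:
$q = -94$
$B{\left(u,K \right)} = 94$ ($B{\left(u,K \right)} = \left(-1\right) \left(-94\right) = 94$)
$- \frac{73372}{B{\left(174,155 - -18 \right)}} = - \frac{73372}{94} = \left(-73372\right) \frac{1}{94} = - \frac{36686}{47}$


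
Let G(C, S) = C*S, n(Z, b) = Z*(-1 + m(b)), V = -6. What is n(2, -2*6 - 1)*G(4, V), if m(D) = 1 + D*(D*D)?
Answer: 105456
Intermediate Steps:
m(D) = 1 + D³ (m(D) = 1 + D*D² = 1 + D³)
n(Z, b) = Z*b³ (n(Z, b) = Z*(-1 + (1 + b³)) = Z*b³)
n(2, -2*6 - 1)*G(4, V) = (2*(-2*6 - 1)³)*(4*(-6)) = (2*(-12 - 1)³)*(-24) = (2*(-13)³)*(-24) = (2*(-2197))*(-24) = -4394*(-24) = 105456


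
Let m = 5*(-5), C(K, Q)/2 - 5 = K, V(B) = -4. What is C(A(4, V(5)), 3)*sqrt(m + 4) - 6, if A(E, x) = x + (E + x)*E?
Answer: -6 + 2*I*sqrt(21) ≈ -6.0 + 9.1651*I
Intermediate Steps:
A(E, x) = x + E*(E + x)
C(K, Q) = 10 + 2*K
m = -25
C(A(4, V(5)), 3)*sqrt(m + 4) - 6 = (10 + 2*(-4 + 4**2 + 4*(-4)))*sqrt(-25 + 4) - 6 = (10 + 2*(-4 + 16 - 16))*sqrt(-21) - 6 = (10 + 2*(-4))*(I*sqrt(21)) - 6 = (10 - 8)*(I*sqrt(21)) - 6 = 2*(I*sqrt(21)) - 6 = 2*I*sqrt(21) - 6 = -6 + 2*I*sqrt(21)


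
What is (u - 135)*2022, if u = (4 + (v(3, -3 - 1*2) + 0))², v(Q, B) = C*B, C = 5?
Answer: 618732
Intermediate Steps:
v(Q, B) = 5*B
u = 441 (u = (4 + (5*(-3 - 1*2) + 0))² = (4 + (5*(-3 - 2) + 0))² = (4 + (5*(-5) + 0))² = (4 + (-25 + 0))² = (4 - 25)² = (-21)² = 441)
(u - 135)*2022 = (441 - 135)*2022 = 306*2022 = 618732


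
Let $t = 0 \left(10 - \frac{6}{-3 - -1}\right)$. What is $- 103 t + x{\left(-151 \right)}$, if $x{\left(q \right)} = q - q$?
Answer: $0$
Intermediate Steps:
$x{\left(q \right)} = 0$
$t = 0$ ($t = 0 \left(10 - \frac{6}{-3 + 1}\right) = 0 \left(10 - \frac{6}{-2}\right) = 0 \left(10 - -3\right) = 0 \left(10 + 3\right) = 0 \cdot 13 = 0$)
$- 103 t + x{\left(-151 \right)} = \left(-103\right) 0 + 0 = 0 + 0 = 0$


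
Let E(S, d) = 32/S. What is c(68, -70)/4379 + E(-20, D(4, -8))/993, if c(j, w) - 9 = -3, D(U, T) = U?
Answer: -5242/21741735 ≈ -0.00024110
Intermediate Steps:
c(j, w) = 6 (c(j, w) = 9 - 3 = 6)
c(68, -70)/4379 + E(-20, D(4, -8))/993 = 6/4379 + (32/(-20))/993 = 6*(1/4379) + (32*(-1/20))*(1/993) = 6/4379 - 8/5*1/993 = 6/4379 - 8/4965 = -5242/21741735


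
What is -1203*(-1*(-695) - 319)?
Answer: -452328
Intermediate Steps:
-1203*(-1*(-695) - 319) = -1203*(695 - 319) = -1203*376 = -452328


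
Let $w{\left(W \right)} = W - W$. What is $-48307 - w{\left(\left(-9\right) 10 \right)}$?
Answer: $-48307$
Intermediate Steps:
$w{\left(W \right)} = 0$
$-48307 - w{\left(\left(-9\right) 10 \right)} = -48307 - 0 = -48307 + 0 = -48307$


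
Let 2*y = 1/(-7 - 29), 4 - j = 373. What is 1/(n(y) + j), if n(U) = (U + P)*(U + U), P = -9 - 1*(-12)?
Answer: -2592/956663 ≈ -0.0027094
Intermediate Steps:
P = 3 (P = -9 + 12 = 3)
j = -369 (j = 4 - 1*373 = 4 - 373 = -369)
y = -1/72 (y = 1/(2*(-7 - 29)) = (½)/(-36) = (½)*(-1/36) = -1/72 ≈ -0.013889)
n(U) = 2*U*(3 + U) (n(U) = (U + 3)*(U + U) = (3 + U)*(2*U) = 2*U*(3 + U))
1/(n(y) + j) = 1/(2*(-1/72)*(3 - 1/72) - 369) = 1/(2*(-1/72)*(215/72) - 369) = 1/(-215/2592 - 369) = 1/(-956663/2592) = -2592/956663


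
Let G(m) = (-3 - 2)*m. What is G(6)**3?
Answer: -27000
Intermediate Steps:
G(m) = -5*m
G(6)**3 = (-5*6)**3 = (-30)**3 = -27000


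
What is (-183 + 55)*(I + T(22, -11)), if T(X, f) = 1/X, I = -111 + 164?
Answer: -74688/11 ≈ -6789.8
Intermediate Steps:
I = 53
(-183 + 55)*(I + T(22, -11)) = (-183 + 55)*(53 + 1/22) = -128*(53 + 1/22) = -128*1167/22 = -74688/11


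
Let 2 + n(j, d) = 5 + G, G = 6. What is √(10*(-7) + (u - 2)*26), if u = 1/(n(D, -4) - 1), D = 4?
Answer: 5*I*√19/2 ≈ 10.897*I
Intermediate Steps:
n(j, d) = 9 (n(j, d) = -2 + (5 + 6) = -2 + 11 = 9)
u = ⅛ (u = 1/(9 - 1) = 1/8 = ⅛ ≈ 0.12500)
√(10*(-7) + (u - 2)*26) = √(10*(-7) + (⅛ - 2)*26) = √(-70 - 15/8*26) = √(-70 - 195/4) = √(-475/4) = 5*I*√19/2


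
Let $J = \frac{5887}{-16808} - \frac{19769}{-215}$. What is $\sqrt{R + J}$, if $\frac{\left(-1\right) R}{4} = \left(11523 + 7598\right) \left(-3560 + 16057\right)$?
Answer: $\frac{i \sqrt{3120508201260216411590}}{1806860} \approx 30916.0 i$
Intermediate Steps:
$J = \frac{331011647}{3613720}$ ($J = 5887 \left(- \frac{1}{16808}\right) - - \frac{19769}{215} = - \frac{5887}{16808} + \frac{19769}{215} = \frac{331011647}{3613720} \approx 91.599$)
$R = -955820548$ ($R = - 4 \left(11523 + 7598\right) \left(-3560 + 16057\right) = - 4 \cdot 19121 \cdot 12497 = \left(-4\right) 238955137 = -955820548$)
$\sqrt{R + J} = \sqrt{-955820548 + \frac{331011647}{3613720}} = \sqrt{- \frac{3454067499706913}{3613720}} = \frac{i \sqrt{3120508201260216411590}}{1806860}$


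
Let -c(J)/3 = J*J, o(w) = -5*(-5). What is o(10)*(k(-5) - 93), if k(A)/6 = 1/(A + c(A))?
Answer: -18615/8 ≈ -2326.9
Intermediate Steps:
o(w) = 25
c(J) = -3*J² (c(J) = -3*J*J = -3*J²)
k(A) = 6/(A - 3*A²)
o(10)*(k(-5) - 93) = 25*(-6/(-5*(-1 + 3*(-5))) - 93) = 25*(-6*(-⅕)/(-1 - 15) - 93) = 25*(-6*(-⅕)/(-16) - 93) = 25*(-6*(-⅕)*(-1/16) - 93) = 25*(-3/40 - 93) = 25*(-3723/40) = -18615/8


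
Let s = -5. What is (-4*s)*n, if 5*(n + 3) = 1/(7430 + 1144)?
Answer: -257218/4287 ≈ -60.000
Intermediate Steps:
n = -128609/42870 (n = -3 + 1/(5*(7430 + 1144)) = -3 + (⅕)/8574 = -3 + (⅕)*(1/8574) = -3 + 1/42870 = -128609/42870 ≈ -3.0000)
(-4*s)*n = -4*(-5)*(-128609/42870) = 20*(-128609/42870) = -257218/4287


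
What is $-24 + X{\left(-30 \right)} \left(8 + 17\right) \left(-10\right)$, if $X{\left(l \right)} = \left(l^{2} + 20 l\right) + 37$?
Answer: $-84274$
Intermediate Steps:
$X{\left(l \right)} = 37 + l^{2} + 20 l$
$-24 + X{\left(-30 \right)} \left(8 + 17\right) \left(-10\right) = -24 + \left(37 + \left(-30\right)^{2} + 20 \left(-30\right)\right) \left(8 + 17\right) \left(-10\right) = -24 + \left(37 + 900 - 600\right) 25 \left(-10\right) = -24 + 337 \left(-250\right) = -24 - 84250 = -84274$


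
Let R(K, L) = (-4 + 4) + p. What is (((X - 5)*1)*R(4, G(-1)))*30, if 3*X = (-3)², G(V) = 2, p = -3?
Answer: 180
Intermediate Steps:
R(K, L) = -3 (R(K, L) = (-4 + 4) - 3 = 0 - 3 = -3)
X = 3 (X = (⅓)*(-3)² = (⅓)*9 = 3)
(((X - 5)*1)*R(4, G(-1)))*30 = (((3 - 5)*1)*(-3))*30 = (-2*1*(-3))*30 = -2*(-3)*30 = 6*30 = 180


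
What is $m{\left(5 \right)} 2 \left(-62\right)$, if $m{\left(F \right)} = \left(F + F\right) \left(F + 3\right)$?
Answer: $-9920$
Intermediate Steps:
$m{\left(F \right)} = 2 F \left(3 + F\right)$
$m{\left(5 \right)} 2 \left(-62\right) = 2 \cdot 5 \left(3 + 5\right) 2 \left(-62\right) = 2 \cdot 5 \cdot 8 \left(-124\right) = 80 \left(-124\right) = -9920$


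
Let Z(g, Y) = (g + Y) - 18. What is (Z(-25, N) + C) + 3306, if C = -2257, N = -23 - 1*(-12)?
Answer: 995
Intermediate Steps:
N = -11 (N = -23 + 12 = -11)
Z(g, Y) = -18 + Y + g (Z(g, Y) = (Y + g) - 18 = -18 + Y + g)
(Z(-25, N) + C) + 3306 = ((-18 - 11 - 25) - 2257) + 3306 = (-54 - 2257) + 3306 = -2311 + 3306 = 995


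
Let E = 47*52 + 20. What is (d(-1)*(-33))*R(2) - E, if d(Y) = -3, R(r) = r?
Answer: -2266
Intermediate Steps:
E = 2464 (E = 2444 + 20 = 2464)
(d(-1)*(-33))*R(2) - E = -3*(-33)*2 - 1*2464 = 99*2 - 2464 = 198 - 2464 = -2266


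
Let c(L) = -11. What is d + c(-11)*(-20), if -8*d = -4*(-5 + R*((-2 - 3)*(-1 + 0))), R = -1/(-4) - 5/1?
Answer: 1645/8 ≈ 205.63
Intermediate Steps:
R = -19/4 (R = -1*(-1/4) - 5*1 = 1/4 - 5 = -19/4 ≈ -4.7500)
d = -115/8 (d = -(-1)*(-5 - 19*(-2 - 3)*(-1 + 0)/4)/2 = -(-1)*(-5 - (-95)*(-1)/4)/2 = -(-1)*(-5 - 19/4*5)/2 = -(-1)*(-5 - 95/4)/2 = -(-1)*(-115)/(2*4) = -1/8*115 = -115/8 ≈ -14.375)
d + c(-11)*(-20) = -115/8 - 11*(-20) = -115/8 + 220 = 1645/8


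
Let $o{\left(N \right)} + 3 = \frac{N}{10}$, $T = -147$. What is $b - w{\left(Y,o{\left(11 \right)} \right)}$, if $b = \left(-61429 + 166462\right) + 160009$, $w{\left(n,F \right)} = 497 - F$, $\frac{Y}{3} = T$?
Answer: $\frac{2645431}{10} \approx 2.6454 \cdot 10^{5}$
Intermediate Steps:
$o{\left(N \right)} = -3 + \frac{N}{10}$
$Y = -441$ ($Y = 3 \left(-147\right) = -441$)
$b = 265042$ ($b = 105033 + 160009 = 265042$)
$b - w{\left(Y,o{\left(11 \right)} \right)} = 265042 - \left(497 - \left(-3 + \frac{1}{10} \cdot 11\right)\right) = 265042 - \left(497 - \left(-3 + \frac{11}{10}\right)\right) = 265042 - \left(497 - - \frac{19}{10}\right) = 265042 - \left(497 + \frac{19}{10}\right) = 265042 - \frac{4989}{10} = \frac{2645431}{10}$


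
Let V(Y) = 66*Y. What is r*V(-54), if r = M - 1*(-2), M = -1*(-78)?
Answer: -285120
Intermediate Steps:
M = 78
r = 80 (r = 78 - 1*(-2) = 78 + 2 = 80)
r*V(-54) = 80*(66*(-54)) = 80*(-3564) = -285120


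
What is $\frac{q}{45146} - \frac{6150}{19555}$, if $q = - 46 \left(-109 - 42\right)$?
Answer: $- \frac{14181887}{88283003} \approx -0.16064$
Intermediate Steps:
$q = 6946$ ($q = \left(-46\right) \left(-151\right) = 6946$)
$\frac{q}{45146} - \frac{6150}{19555} = \frac{6946}{45146} - \frac{6150}{19555} = 6946 \cdot \frac{1}{45146} - \frac{1230}{3911} = \frac{3473}{22573} - \frac{1230}{3911} = - \frac{14181887}{88283003}$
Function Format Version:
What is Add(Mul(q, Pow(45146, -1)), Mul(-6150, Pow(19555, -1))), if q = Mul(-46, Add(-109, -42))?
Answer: Rational(-14181887, 88283003) ≈ -0.16064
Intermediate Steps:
q = 6946 (q = Mul(-46, -151) = 6946)
Add(Mul(q, Pow(45146, -1)), Mul(-6150, Pow(19555, -1))) = Add(Mul(6946, Pow(45146, -1)), Mul(-6150, Pow(19555, -1))) = Add(Mul(6946, Rational(1, 45146)), Mul(-6150, Rational(1, 19555))) = Add(Rational(3473, 22573), Rational(-1230, 3911)) = Rational(-14181887, 88283003)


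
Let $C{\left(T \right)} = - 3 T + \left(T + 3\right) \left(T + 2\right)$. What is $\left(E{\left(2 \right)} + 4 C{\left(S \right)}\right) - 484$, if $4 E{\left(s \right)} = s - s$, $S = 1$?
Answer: $-448$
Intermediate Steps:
$C{\left(T \right)} = - 3 T + \left(2 + T\right) \left(3 + T\right)$ ($C{\left(T \right)} = - 3 T + \left(3 + T\right) \left(2 + T\right) = - 3 T + \left(2 + T\right) \left(3 + T\right)$)
$E{\left(s \right)} = 0$ ($E{\left(s \right)} = \frac{s - s}{4} = \frac{1}{4} \cdot 0 = 0$)
$\left(E{\left(2 \right)} + 4 C{\left(S \right)}\right) - 484 = \left(0 + 4 \left(6 + 1^{2} + 2 \cdot 1\right)\right) - 484 = \left(0 + 4 \left(6 + 1 + 2\right)\right) - 484 = \left(0 + 4 \cdot 9\right) - 484 = \left(0 + 36\right) - 484 = 36 - 484 = -448$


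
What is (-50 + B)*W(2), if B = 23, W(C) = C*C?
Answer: -108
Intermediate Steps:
W(C) = C**2
(-50 + B)*W(2) = (-50 + 23)*2**2 = -27*4 = -108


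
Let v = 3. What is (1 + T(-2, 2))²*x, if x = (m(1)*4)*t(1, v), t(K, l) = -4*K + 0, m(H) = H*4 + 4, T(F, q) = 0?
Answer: -128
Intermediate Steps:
m(H) = 4 + 4*H (m(H) = 4*H + 4 = 4 + 4*H)
t(K, l) = -4*K
x = -128 (x = ((4 + 4*1)*4)*(-4*1) = ((4 + 4)*4)*(-4) = (8*4)*(-4) = 32*(-4) = -128)
(1 + T(-2, 2))²*x = (1 + 0)²*(-128) = 1²*(-128) = 1*(-128) = -128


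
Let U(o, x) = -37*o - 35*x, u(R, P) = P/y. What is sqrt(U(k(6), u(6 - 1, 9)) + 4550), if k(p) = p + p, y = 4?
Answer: sqrt(16109)/2 ≈ 63.461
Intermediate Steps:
u(R, P) = P/4
k(p) = 2*p
sqrt(U(k(6), u(6 - 1, 9)) + 4550) = sqrt((-74*6 - 35*9/4) + 4550) = sqrt((-37*12 - 35*9/4) + 4550) = sqrt((-444 - 315/4) + 4550) = sqrt(-2091/4 + 4550) = sqrt(16109/4) = sqrt(16109)/2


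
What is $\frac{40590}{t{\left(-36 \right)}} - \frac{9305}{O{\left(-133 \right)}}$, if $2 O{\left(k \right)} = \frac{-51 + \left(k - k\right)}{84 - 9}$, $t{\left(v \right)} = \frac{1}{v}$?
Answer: $- \frac{24375830}{17} \approx -1.4339 \cdot 10^{6}$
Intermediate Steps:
$O{\left(k \right)} = - \frac{17}{50}$ ($O{\left(k \right)} = \frac{\left(-51 + \left(k - k\right)\right) \frac{1}{84 - 9}}{2} = \frac{\left(-51 + 0\right) \frac{1}{75}}{2} = \frac{\left(-51\right) \frac{1}{75}}{2} = \frac{1}{2} \left(- \frac{17}{25}\right) = - \frac{17}{50}$)
$\frac{40590}{t{\left(-36 \right)}} - \frac{9305}{O{\left(-133 \right)}} = \frac{40590}{\frac{1}{-36}} - \frac{9305}{- \frac{17}{50}} = \frac{40590}{- \frac{1}{36}} - - \frac{465250}{17} = 40590 \left(-36\right) + \frac{465250}{17} = -1461240 + \frac{465250}{17} = - \frac{24375830}{17}$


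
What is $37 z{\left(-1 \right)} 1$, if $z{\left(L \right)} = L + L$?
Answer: $-74$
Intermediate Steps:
$z{\left(L \right)} = 2 L$
$37 z{\left(-1 \right)} 1 = 37 \cdot 2 \left(-1\right) 1 = 37 \left(-2\right) 1 = \left(-74\right) 1 = -74$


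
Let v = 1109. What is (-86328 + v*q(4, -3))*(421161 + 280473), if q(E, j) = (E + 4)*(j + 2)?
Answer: -66795556800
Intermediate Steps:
q(E, j) = (2 + j)*(4 + E) (q(E, j) = (4 + E)*(2 + j) = (2 + j)*(4 + E))
(-86328 + v*q(4, -3))*(421161 + 280473) = (-86328 + 1109*(8 + 2*4 + 4*(-3) + 4*(-3)))*(421161 + 280473) = (-86328 + 1109*(8 + 8 - 12 - 12))*701634 = (-86328 + 1109*(-8))*701634 = (-86328 - 8872)*701634 = -95200*701634 = -66795556800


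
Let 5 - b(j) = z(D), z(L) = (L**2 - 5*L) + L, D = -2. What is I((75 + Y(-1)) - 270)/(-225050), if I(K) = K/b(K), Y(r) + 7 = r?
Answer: -29/225050 ≈ -0.00012886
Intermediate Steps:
Y(r) = -7 + r
z(L) = L**2 - 4*L
b(j) = -7 (b(j) = 5 - (-2)*(-4 - 2) = 5 - (-2)*(-6) = 5 - 1*12 = 5 - 12 = -7)
I(K) = -K/7 (I(K) = K/(-7) = K*(-1/7) = -K/7)
I((75 + Y(-1)) - 270)/(-225050) = -((75 + (-7 - 1)) - 270)/7/(-225050) = -((75 - 8) - 270)/7*(-1/225050) = -(67 - 270)/7*(-1/225050) = -1/7*(-203)*(-1/225050) = 29*(-1/225050) = -29/225050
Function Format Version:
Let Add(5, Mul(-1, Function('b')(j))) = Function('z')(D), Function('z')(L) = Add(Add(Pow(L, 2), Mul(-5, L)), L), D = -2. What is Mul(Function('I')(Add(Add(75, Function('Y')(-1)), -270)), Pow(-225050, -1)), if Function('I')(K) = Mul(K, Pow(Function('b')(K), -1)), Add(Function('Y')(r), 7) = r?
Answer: Rational(-29, 225050) ≈ -0.00012886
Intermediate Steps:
Function('Y')(r) = Add(-7, r)
Function('z')(L) = Add(Pow(L, 2), Mul(-4, L))
Function('b')(j) = -7 (Function('b')(j) = Add(5, Mul(-1, Mul(-2, Add(-4, -2)))) = Add(5, Mul(-1, Mul(-2, -6))) = Add(5, Mul(-1, 12)) = Add(5, -12) = -7)
Function('I')(K) = Mul(Rational(-1, 7), K) (Function('I')(K) = Mul(K, Pow(-7, -1)) = Mul(K, Rational(-1, 7)) = Mul(Rational(-1, 7), K))
Mul(Function('I')(Add(Add(75, Function('Y')(-1)), -270)), Pow(-225050, -1)) = Mul(Mul(Rational(-1, 7), Add(Add(75, Add(-7, -1)), -270)), Pow(-225050, -1)) = Mul(Mul(Rational(-1, 7), Add(Add(75, -8), -270)), Rational(-1, 225050)) = Mul(Mul(Rational(-1, 7), Add(67, -270)), Rational(-1, 225050)) = Mul(Mul(Rational(-1, 7), -203), Rational(-1, 225050)) = Mul(29, Rational(-1, 225050)) = Rational(-29, 225050)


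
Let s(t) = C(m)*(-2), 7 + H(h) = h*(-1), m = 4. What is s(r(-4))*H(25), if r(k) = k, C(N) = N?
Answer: 256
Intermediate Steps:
H(h) = -7 - h (H(h) = -7 + h*(-1) = -7 - h)
s(t) = -8 (s(t) = 4*(-2) = -8)
s(r(-4))*H(25) = -8*(-7 - 1*25) = -8*(-7 - 25) = -8*(-32) = 256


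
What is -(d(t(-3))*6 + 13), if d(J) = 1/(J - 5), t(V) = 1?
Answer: -23/2 ≈ -11.500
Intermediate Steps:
d(J) = 1/(-5 + J)
-(d(t(-3))*6 + 13) = -(6/(-5 + 1) + 13) = -(6/(-4) + 13) = -(-¼*6 + 13) = -(-3/2 + 13) = -1*23/2 = -23/2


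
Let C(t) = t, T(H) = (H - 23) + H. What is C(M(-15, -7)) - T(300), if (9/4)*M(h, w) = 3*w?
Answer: -1759/3 ≈ -586.33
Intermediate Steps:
M(h, w) = 4*w/3 (M(h, w) = 4*(3*w)/9 = 4*w/3)
T(H) = -23 + 2*H (T(H) = (-23 + H) + H = -23 + 2*H)
C(M(-15, -7)) - T(300) = (4/3)*(-7) - (-23 + 2*300) = -28/3 - (-23 + 600) = -28/3 - 1*577 = -28/3 - 577 = -1759/3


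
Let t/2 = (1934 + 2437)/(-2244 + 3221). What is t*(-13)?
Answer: -113646/977 ≈ -116.32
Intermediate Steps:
t = 8742/977 (t = 2*((1934 + 2437)/(-2244 + 3221)) = 2*(4371/977) = 8742/977 ≈ 8.9478)
t*(-13) = (8742/977)*(-13) = -113646/977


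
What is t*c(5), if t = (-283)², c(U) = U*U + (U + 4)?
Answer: 2723026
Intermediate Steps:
c(U) = 4 + U + U² (c(U) = U² + (4 + U) = 4 + U + U²)
t = 80089
t*c(5) = 80089*(4 + 5 + 5²) = 80089*(4 + 5 + 25) = 80089*34 = 2723026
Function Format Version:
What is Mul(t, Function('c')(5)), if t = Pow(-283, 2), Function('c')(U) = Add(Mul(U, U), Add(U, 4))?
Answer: 2723026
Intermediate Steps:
Function('c')(U) = Add(4, U, Pow(U, 2)) (Function('c')(U) = Add(Pow(U, 2), Add(4, U)) = Add(4, U, Pow(U, 2)))
t = 80089
Mul(t, Function('c')(5)) = Mul(80089, Add(4, 5, Pow(5, 2))) = Mul(80089, Add(4, 5, 25)) = Mul(80089, 34) = 2723026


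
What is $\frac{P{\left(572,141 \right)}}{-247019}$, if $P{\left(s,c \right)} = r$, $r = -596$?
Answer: $\frac{596}{247019} \approx 0.0024128$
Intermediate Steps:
$P{\left(s,c \right)} = -596$
$\frac{P{\left(572,141 \right)}}{-247019} = - \frac{596}{-247019} = \left(-596\right) \left(- \frac{1}{247019}\right) = \frac{596}{247019}$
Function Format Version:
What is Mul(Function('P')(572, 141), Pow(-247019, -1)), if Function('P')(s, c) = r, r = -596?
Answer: Rational(596, 247019) ≈ 0.0024128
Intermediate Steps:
Function('P')(s, c) = -596
Mul(Function('P')(572, 141), Pow(-247019, -1)) = Mul(-596, Pow(-247019, -1)) = Mul(-596, Rational(-1, 247019)) = Rational(596, 247019)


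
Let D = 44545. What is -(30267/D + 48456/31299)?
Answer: -17546889/7876915 ≈ -2.2276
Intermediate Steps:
-(30267/D + 48456/31299) = -(30267/44545 + 48456/31299) = -(30267*(1/44545) + 48456*(1/31299)) = -(513/755 + 16152/10433) = -1*17546889/7876915 = -17546889/7876915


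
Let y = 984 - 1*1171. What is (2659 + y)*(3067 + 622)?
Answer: 9119208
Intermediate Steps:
y = -187 (y = 984 - 1171 = -187)
(2659 + y)*(3067 + 622) = (2659 - 187)*(3067 + 622) = 2472*3689 = 9119208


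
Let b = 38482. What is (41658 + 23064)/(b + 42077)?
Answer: 21574/26853 ≈ 0.80341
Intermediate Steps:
(41658 + 23064)/(b + 42077) = (41658 + 23064)/(38482 + 42077) = 64722/80559 = 64722*(1/80559) = 21574/26853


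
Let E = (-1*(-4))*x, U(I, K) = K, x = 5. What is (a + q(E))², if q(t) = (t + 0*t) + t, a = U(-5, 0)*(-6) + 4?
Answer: 1936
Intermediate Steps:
E = 20 (E = -1*(-4)*5 = 4*5 = 20)
a = 4 (a = 0*(-6) + 4 = 0 + 4 = 4)
q(t) = 2*t (q(t) = (t + 0) + t = t + t = 2*t)
(a + q(E))² = (4 + 2*20)² = (4 + 40)² = 44² = 1936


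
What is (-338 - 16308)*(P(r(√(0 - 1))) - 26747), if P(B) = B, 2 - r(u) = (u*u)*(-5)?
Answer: 445280500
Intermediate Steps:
r(u) = 2 + 5*u² (r(u) = 2 - u*u*(-5) = 2 - u²*(-5) = 2 - (-5)*u² = 2 + 5*u²)
(-338 - 16308)*(P(r(√(0 - 1))) - 26747) = (-338 - 16308)*((2 + 5*(√(0 - 1))²) - 26747) = -16646*((2 + 5*(√(-1))²) - 26747) = -16646*((2 + 5*I²) - 26747) = -16646*((2 + 5*(-1)) - 26747) = -16646*((2 - 5) - 26747) = -16646*(-3 - 26747) = -16646*(-26750) = 445280500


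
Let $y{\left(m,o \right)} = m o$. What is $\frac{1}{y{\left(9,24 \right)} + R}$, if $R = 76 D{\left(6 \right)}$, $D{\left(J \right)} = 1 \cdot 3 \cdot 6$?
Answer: $\frac{1}{1584} \approx 0.00063131$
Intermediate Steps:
$D{\left(J \right)} = 18$ ($D{\left(J \right)} = 3 \cdot 6 = 18$)
$R = 1368$ ($R = 76 \cdot 18 = 1368$)
$\frac{1}{y{\left(9,24 \right)} + R} = \frac{1}{9 \cdot 24 + 1368} = \frac{1}{216 + 1368} = \frac{1}{1584}$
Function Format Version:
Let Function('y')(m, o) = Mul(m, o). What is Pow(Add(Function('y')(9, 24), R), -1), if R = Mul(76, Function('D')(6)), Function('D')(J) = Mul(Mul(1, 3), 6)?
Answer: Rational(1, 1584) ≈ 0.00063131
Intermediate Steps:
Function('D')(J) = 18 (Function('D')(J) = Mul(3, 6) = 18)
R = 1368 (R = Mul(76, 18) = 1368)
Pow(Add(Function('y')(9, 24), R), -1) = Pow(Add(Mul(9, 24), 1368), -1) = Pow(Add(216, 1368), -1) = Pow(1584, -1) = Rational(1, 1584)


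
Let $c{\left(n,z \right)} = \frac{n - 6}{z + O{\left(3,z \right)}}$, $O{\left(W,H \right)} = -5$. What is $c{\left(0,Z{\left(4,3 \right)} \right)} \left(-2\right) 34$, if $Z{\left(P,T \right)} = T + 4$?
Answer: $204$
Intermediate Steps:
$Z{\left(P,T \right)} = 4 + T$
$c{\left(n,z \right)} = \frac{-6 + n}{-5 + z}$ ($c{\left(n,z \right)} = \frac{n - 6}{z - 5} = \frac{-6 + n}{-5 + z}$)
$c{\left(0,Z{\left(4,3 \right)} \right)} \left(-2\right) 34 = \frac{-6 + 0}{-5 + \left(4 + 3\right)} \left(-2\right) 34 = \frac{1}{-5 + 7} \left(-6\right) \left(-2\right) 34 = \frac{1}{2} \left(-6\right) \left(-2\right) 34 = \left(-3\right) \left(-2\right) 34 = 6 \cdot 34 = 204$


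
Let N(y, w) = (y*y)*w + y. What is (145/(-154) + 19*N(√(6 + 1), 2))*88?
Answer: 163276/7 + 1672*√7 ≈ 27749.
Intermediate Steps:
N(y, w) = y + w*y² (N(y, w) = y²*w + y = w*y² + y = y + w*y²)
(145/(-154) + 19*N(√(6 + 1), 2))*88 = (145/(-154) + 19*(√(6 + 1)*(1 + 2*√(6 + 1))))*88 = (145*(-1/154) + 19*(√7*(1 + 2*√7)))*88 = (-145/154 + 19*√7*(1 + 2*√7))*88 = -580/7 + 1672*√7*(1 + 2*√7)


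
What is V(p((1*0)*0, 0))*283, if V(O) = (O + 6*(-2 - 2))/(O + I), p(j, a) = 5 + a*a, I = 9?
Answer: -5377/14 ≈ -384.07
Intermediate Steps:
p(j, a) = 5 + a²
V(O) = (-24 + O)/(9 + O) (V(O) = (O + 6*(-2 - 2))/(O + 9) = (O + 6*(-4))/(9 + O) = (O - 24)/(9 + O) = (-24 + O)/(9 + O))
V(p((1*0)*0, 0))*283 = ((-24 + (5 + 0²))/(9 + (5 + 0²)))*283 = ((-24 + (5 + 0))/(9 + (5 + 0)))*283 = ((-24 + 5)/(9 + 5))*283 = (-19/14)*283 = ((1/14)*(-19))*283 = -19/14*283 = -5377/14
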